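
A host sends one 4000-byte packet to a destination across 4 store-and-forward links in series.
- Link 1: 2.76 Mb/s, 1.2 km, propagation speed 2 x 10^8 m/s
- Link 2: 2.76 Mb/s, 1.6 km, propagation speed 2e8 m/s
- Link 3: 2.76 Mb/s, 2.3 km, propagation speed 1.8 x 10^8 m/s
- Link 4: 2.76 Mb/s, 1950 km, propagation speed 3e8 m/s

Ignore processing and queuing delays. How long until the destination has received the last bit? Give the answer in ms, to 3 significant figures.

52.9 ms

L = 4000 × 8 = 32000 bits.
Transmission delay per hop = L/R = 32000/2760000 = 11.5942 ms; 4 hops → 46.3768 ms.
Propagation delays (d/s per hop): 0.006, 0.008, 0.0127778, 6.5 ms; sum = 6.52678 ms.
End-to-end = 52.9 ms.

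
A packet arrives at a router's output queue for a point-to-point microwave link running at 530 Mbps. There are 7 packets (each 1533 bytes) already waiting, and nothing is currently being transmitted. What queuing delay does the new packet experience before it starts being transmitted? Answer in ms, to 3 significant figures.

Each queued packet: L/R = 12264/530000000 = 0.0231396 ms.
7 queued → 0.161977 ms.
Queuing delay = 0.162 ms.

0.162 ms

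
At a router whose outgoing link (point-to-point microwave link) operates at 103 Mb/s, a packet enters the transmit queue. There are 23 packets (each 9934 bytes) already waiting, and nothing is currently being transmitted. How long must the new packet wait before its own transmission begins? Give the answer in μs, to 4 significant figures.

Each queued packet: L/R = 79472/103000000 = 771.573 μs.
23 queued → 17746.2 μs.
Queuing delay = 17750 μs.

17750 μs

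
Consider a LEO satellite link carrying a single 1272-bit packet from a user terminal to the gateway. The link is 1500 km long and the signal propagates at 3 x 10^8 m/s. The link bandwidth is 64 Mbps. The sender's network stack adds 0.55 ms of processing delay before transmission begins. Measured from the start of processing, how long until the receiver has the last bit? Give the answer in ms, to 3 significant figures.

Transmission delay = L/R = 1272 / 64000000 = 0.019875 ms.
Propagation delay = d/s = 1500000 m / 300000000 m/s = 5 ms.
Plus processing delay 0.55 ms = 0.55 ms.
Total = 5.57 ms.

5.57 ms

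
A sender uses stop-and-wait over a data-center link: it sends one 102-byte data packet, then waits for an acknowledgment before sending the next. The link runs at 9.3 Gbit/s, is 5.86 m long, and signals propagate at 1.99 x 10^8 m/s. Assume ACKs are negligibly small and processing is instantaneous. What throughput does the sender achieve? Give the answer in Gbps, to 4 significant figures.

t_tx = L/R = 816/9300000000 = 8.77419e-08 s.
t_prop = 5.86/199000000 = 2.94472e-08 s; RTT = 5.88945e-08 s.
Cycle = t_tx + RTT = 1.46636e-07 s.
Throughput = L / cycle = 816 / 1.46636e-07 = 5.565 Gbps.

5.565 Gbps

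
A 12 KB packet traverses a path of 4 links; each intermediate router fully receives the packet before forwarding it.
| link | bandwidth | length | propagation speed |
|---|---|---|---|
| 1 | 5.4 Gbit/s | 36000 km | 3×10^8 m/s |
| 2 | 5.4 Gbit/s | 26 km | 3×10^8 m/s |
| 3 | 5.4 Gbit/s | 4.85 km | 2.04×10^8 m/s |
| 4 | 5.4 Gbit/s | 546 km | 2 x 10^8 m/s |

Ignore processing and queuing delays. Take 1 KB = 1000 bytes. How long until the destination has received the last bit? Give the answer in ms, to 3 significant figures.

123 ms

L = 96000 bits.
Transmission delay per hop = L/R = 96000/5400000000 = 0.0177778 ms; 4 hops → 0.0711111 ms.
Propagation delays (d/s per hop): 120, 0.0866667, 0.0237745, 2.73 ms; sum = 122.84 ms.
End-to-end = 123 ms.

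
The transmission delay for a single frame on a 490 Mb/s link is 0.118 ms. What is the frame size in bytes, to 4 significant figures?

7228 bytes

L = R × t_tx = 490000000 b/s × 0.000118 s = 57820 bits.
In bytes: 57820 / 8 = 7228 bytes.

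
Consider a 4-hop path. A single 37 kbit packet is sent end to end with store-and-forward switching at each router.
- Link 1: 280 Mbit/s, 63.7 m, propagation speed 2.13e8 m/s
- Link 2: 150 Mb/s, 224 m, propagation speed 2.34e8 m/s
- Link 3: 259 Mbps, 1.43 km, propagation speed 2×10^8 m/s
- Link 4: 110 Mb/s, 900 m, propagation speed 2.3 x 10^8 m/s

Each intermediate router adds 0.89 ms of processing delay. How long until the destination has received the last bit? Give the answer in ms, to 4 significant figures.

3.540 ms

L = 37000 bits.
Transmission delays (L/R per hop): 0.132143, 0.246667, 0.142857, 0.336364 ms; sum = 0.85803 ms.
Propagation delays (d/s per hop): 0.000299061, 0.000957265, 0.00715, 0.00391304 ms; sum = 0.0123194 ms.
Processing at 3 router(s): 3 × 0.89 ms = 2.67 ms.
End-to-end = 3.540 ms.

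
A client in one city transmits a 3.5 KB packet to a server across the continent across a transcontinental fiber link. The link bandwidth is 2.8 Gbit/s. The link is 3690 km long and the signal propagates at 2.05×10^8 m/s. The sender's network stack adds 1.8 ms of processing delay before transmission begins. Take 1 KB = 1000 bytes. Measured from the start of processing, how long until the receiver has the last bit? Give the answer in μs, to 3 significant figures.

L = 28000 bits.
Transmission delay = L/R = 28000 / 2800000000 = 10 μs.
Propagation delay = d/s = 3690000 m / 2.05e+08 m/s = 18000 μs.
Plus processing delay 1.8 ms = 1800 μs.
Total = 19800 μs.

19800 μs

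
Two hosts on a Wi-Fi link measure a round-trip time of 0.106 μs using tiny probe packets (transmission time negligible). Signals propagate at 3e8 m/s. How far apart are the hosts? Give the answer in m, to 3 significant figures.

One-way propagation = RTT/2 = 0.053 μs.
d = s × t = 300000000 × 5.3e-08 = 15.9 m.

15.9 m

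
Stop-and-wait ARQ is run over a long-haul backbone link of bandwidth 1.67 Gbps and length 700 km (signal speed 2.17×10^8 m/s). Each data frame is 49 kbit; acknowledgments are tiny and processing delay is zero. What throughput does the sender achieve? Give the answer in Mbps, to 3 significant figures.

t_tx = L/R = 49000/1670000000 = 2.93413e-05 s.
t_prop = 700000/217000000 = 0.00322581 s; RTT = 0.00645161 s.
Cycle = t_tx + RTT = 0.00648095 s.
Throughput = L / cycle = 49000 / 0.00648095 = 7.56 Mbps.

7.56 Mbps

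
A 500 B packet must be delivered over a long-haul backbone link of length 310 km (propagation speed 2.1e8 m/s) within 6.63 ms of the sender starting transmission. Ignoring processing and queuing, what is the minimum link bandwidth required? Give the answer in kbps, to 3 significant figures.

L = 4000 bits.
Propagation delay = 310000 / 210000000 = 1.47619 ms.
Transmission budget = 6.63 − 1.47619 = 5.15381 ms.
R ≥ L / t_tx = 4000 bits / 0.00515381 s = 776 kbps.

776 kbps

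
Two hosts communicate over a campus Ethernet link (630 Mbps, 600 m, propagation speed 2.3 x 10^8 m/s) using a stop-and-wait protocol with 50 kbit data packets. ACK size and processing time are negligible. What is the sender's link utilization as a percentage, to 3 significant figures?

t_tx = L/R = 50000/630000000 = 7.93651e-05 s.
t_prop = 600/2.3e+08 = 2.6087e-06 s; RTT = 5.21739e-06 s.
Cycle = t_tx + RTT = 8.45825e-05 s.
Utilization = t_tx / cycle = 7.93651e-05/8.45825e-05 = 93.8 %.

93.8 %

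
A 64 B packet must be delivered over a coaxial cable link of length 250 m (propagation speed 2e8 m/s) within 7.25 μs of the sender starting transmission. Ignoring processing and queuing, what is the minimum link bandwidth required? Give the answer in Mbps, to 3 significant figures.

85.3 Mbps

L = 512 bits.
Propagation delay = 250 / 200000000 = 1.25 μs.
Transmission budget = 7.25 − 1.25 = 6 μs.
R ≥ L / t_tx = 512 bits / 6e-06 s = 85.3 Mbps.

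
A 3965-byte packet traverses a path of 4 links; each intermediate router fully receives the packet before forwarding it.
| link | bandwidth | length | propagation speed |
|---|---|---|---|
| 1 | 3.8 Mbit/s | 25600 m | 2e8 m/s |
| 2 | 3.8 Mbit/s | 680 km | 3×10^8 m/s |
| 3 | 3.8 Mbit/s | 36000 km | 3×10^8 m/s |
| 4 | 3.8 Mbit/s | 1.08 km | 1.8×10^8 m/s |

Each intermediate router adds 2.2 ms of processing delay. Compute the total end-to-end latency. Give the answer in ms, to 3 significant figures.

L = 3965 × 8 = 31720 bits.
Transmission delay per hop = L/R = 31720/3800000 = 8.34737 ms; 4 hops → 33.3895 ms.
Propagation delays (d/s per hop): 0.128, 2.26667, 120, 0.006 ms; sum = 122.401 ms.
Processing at 3 router(s): 3 × 2.2 ms = 6.6 ms.
End-to-end = 162 ms.

162 ms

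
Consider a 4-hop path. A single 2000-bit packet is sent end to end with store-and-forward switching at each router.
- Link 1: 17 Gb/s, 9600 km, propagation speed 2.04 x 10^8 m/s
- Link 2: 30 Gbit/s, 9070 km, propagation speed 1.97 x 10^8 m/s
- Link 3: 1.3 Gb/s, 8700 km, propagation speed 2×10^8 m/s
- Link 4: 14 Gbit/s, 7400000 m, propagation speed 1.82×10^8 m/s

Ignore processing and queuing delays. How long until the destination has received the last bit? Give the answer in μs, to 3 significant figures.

Transmission delays (L/R per hop): 0.117647, 0.0666667, 1.53846, 0.142857 μs; sum = 1.86563 μs.
Propagation delays (d/s per hop): 47058.8, 46040.6, 43500, 40659.3 μs; sum = 177259 μs.
End-to-end = 177000 μs.

177000 μs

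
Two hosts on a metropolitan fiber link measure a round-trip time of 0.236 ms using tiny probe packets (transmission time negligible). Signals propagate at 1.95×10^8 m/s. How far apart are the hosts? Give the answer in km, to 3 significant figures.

23.0 km

One-way propagation = RTT/2 = 0.118 ms.
d = s × t = 195000000 × 0.000118 = 23.0 km.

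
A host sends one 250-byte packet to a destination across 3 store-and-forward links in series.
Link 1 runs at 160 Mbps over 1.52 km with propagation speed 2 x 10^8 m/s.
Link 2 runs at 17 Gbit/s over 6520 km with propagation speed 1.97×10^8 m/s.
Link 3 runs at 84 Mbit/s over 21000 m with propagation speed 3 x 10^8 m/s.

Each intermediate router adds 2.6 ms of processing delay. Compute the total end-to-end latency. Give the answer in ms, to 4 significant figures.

L = 250 × 8 = 2000 bits.
Transmission delays (L/R per hop): 0.0125, 0.000117647, 0.0238095 ms; sum = 0.0364272 ms.
Propagation delays (d/s per hop): 0.0076, 33.0964, 0.07 ms; sum = 33.174 ms.
Processing at 2 router(s): 2 × 2.6 ms = 5.2 ms.
End-to-end = 38.41 ms.

38.41 ms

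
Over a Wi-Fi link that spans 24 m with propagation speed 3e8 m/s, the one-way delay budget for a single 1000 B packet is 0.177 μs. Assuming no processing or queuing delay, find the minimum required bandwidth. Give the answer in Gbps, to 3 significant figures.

L = 8000 bits.
Propagation delay = 24 / 300000000 = 0.08 μs.
Transmission budget = 0.177 − 0.08 = 0.097 μs.
R ≥ L / t_tx = 8000 bits / 9.7e-08 s = 82.5 Gbps.

82.5 Gbps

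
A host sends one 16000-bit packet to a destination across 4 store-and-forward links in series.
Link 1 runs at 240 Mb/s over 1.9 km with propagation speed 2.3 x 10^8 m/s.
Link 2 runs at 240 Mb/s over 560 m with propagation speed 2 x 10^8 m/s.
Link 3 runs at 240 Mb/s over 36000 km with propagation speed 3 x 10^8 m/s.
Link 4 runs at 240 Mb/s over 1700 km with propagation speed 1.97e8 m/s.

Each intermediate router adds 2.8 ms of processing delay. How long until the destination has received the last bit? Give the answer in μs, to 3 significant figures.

137000 μs

Transmission delay per hop = L/R = 16000/240000000 = 66.6667 μs; 4 hops → 266.667 μs.
Propagation delays (d/s per hop): 8.26087, 2.8, 120000, 8629.44 μs; sum = 128641 μs.
Processing at 3 router(s): 3 × 2.8 ms = 8400 μs.
End-to-end = 137000 μs.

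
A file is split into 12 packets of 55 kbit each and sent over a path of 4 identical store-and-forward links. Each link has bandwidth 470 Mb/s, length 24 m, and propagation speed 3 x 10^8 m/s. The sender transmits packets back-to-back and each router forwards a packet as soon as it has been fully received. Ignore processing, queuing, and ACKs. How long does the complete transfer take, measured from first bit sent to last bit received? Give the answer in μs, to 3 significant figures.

Per-hop transmission t_tx = L/R = 55000/470000000 = 117.021 μs.
Per-hop propagation t_prop = 24/300000000 = 0.08 μs.
Pipeline fill: first packet needs 4·t_tx to clear all hops; remaining 11 packets each add one t_tx.
Total = (4+12-1)·t_tx + 4·t_prop = 15·117.021 + 4·0.08 = 1760 μs.

1760 μs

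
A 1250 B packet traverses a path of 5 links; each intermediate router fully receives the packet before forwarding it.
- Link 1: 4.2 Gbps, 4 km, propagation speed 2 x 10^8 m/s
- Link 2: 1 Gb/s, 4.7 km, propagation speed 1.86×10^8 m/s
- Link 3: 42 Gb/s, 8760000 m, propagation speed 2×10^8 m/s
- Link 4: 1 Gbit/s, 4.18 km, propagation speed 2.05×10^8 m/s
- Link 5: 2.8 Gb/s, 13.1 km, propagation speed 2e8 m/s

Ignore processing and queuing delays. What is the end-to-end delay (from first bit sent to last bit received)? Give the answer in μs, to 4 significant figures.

L = 1250 × 8 = 10000 bits.
Transmission delays (L/R per hop): 2.38095, 10, 0.238095, 10, 3.57143 μs; sum = 26.1905 μs.
Propagation delays (d/s per hop): 20, 25.2688, 43800, 20.3902, 65.5 μs; sum = 43931.2 μs.
End-to-end = 43960 μs.

43960 μs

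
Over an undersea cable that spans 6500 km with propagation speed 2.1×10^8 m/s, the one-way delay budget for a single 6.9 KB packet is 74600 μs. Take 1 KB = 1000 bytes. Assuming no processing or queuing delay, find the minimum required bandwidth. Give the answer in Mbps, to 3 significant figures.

1.26 Mbps

L = 55200 bits.
Propagation delay = 6500000 / 210000000 = 30952.4 μs.
Transmission budget = 74600 − 30952.4 = 43647.6 μs.
R ≥ L / t_tx = 55200 bits / 0.0436476 s = 1.26 Mbps.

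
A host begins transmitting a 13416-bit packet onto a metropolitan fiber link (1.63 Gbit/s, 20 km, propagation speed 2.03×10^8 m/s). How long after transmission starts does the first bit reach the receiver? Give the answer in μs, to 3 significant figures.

First bit experiences only propagation delay: d/s = 20000/2.03e+08 = 98.5 μs.

98.5 μs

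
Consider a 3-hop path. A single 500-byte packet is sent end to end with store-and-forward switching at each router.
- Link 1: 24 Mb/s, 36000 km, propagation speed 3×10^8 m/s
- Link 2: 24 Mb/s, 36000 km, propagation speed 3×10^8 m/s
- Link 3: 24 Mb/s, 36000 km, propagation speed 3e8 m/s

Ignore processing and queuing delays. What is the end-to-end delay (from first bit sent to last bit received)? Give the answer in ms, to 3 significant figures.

L = 500 × 8 = 4000 bits.
Transmission delay per hop = L/R = 4000/24000000 = 0.166667 ms; 3 hops → 0.5 ms.
Propagation delays (d/s per hop): 120, 120, 120 ms; sum = 360 ms.
End-to-end = 361 ms.

361 ms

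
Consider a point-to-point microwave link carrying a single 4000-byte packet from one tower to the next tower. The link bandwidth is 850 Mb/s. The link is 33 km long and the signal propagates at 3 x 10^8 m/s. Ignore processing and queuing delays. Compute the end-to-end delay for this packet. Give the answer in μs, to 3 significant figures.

148 μs

L = 4000 × 8 = 32000 bits.
Transmission delay = L/R = 32000 / 850000000 = 37.6471 μs.
Propagation delay = d/s = 33000 m / 300000000 m/s = 110 μs.
Total = 148 μs.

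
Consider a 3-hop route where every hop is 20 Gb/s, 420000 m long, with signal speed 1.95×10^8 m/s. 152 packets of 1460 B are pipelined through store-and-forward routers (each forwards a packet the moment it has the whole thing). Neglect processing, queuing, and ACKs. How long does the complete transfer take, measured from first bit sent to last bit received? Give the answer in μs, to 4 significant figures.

Per-hop transmission t_tx = L/R = 11680/20000000000 = 0.584 μs.
Per-hop propagation t_prop = 420000/195000000 = 2153.85 μs.
Pipeline fill: first packet needs 3·t_tx to clear all hops; remaining 151 packets each add one t_tx.
Total = (3+152-1)·t_tx + 3·t_prop = 154·0.584 + 3·2153.85 = 6551 μs.

6551 μs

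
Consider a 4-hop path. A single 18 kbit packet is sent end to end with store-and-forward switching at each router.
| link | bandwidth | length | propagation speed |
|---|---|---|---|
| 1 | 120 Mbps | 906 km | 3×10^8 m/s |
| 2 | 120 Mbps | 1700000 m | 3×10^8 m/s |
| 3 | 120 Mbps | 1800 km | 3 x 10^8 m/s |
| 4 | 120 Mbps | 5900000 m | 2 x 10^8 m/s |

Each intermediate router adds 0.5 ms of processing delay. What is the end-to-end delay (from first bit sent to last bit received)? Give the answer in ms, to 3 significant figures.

L = 18000 bits.
Transmission delay per hop = L/R = 18000/120000000 = 0.15 ms; 4 hops → 0.6 ms.
Propagation delays (d/s per hop): 3.02, 5.66667, 6, 29.5 ms; sum = 44.1867 ms.
Processing at 3 router(s): 3 × 0.5 ms = 1.5 ms.
End-to-end = 46.3 ms.

46.3 ms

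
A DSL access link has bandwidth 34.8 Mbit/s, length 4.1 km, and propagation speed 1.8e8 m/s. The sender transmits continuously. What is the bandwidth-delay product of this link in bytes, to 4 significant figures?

99.08 bytes

Propagation delay = 4100 / 180000000 = 2.27778e-05 s.
BDP = R × t_prop = 34800000 × 2.27778e-05 = 792.667 bits.
In bytes: 792.667/8 = 99.08 bytes.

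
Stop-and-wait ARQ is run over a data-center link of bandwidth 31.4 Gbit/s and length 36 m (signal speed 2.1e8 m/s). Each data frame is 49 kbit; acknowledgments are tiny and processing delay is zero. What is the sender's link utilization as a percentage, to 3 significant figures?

t_tx = L/R = 49000/31400000000 = 1.56051e-06 s.
t_prop = 36/210000000 = 1.71429e-07 s; RTT = 3.42857e-07 s.
Cycle = t_tx + RTT = 1.90337e-06 s.
Utilization = t_tx / cycle = 1.56051e-06/1.90337e-06 = 82.0 %.

82.0 %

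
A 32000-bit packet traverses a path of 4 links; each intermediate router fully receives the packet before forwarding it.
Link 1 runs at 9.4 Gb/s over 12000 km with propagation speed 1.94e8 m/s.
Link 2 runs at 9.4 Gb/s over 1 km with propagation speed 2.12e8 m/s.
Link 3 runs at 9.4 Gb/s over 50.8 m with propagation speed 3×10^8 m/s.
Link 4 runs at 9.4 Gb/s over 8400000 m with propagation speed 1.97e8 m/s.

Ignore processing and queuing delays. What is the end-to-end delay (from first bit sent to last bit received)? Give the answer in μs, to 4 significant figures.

104500 μs

Transmission delay per hop = L/R = 32000/9400000000 = 3.40426 μs; 4 hops → 13.617 μs.
Propagation delays (d/s per hop): 61855.7, 4.71698, 0.169333, 42639.6 μs; sum = 104500 μs.
End-to-end = 104500 μs.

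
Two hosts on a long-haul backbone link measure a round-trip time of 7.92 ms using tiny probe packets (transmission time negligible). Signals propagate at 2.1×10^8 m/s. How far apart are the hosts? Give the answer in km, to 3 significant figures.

One-way propagation = RTT/2 = 3.96 ms.
d = s × t = 210000000 × 0.00396 = 832 km.

832 km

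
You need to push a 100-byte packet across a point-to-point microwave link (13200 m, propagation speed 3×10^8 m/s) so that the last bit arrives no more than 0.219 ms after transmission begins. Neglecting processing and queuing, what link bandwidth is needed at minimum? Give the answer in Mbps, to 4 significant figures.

4.571 Mbps

L = 800 bits.
Propagation delay = 13200 / 300000000 = 0.044 ms.
Transmission budget = 0.219 − 0.044 = 0.175 ms.
R ≥ L / t_tx = 800 bits / 0.000175 s = 4.571 Mbps.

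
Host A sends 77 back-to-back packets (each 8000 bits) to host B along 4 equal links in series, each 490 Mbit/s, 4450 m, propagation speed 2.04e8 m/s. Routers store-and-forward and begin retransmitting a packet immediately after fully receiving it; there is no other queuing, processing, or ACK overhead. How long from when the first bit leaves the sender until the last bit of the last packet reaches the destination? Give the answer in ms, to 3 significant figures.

1.39 ms

Per-hop transmission t_tx = L/R = 8000/490000000 = 0.0163265 ms.
Per-hop propagation t_prop = 4450/204000000 = 0.0218137 ms.
Pipeline fill: first packet needs 4·t_tx to clear all hops; remaining 76 packets each add one t_tx.
Total = (4+77-1)·t_tx + 4·t_prop = 80·0.0163265 + 4·0.0218137 = 1.39 ms.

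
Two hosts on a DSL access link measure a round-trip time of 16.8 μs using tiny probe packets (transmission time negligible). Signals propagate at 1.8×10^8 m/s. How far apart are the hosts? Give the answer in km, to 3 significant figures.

One-way propagation = RTT/2 = 8.4 μs.
d = s × t = 180000000 × 8.4e-06 = 1.51 km.

1.51 km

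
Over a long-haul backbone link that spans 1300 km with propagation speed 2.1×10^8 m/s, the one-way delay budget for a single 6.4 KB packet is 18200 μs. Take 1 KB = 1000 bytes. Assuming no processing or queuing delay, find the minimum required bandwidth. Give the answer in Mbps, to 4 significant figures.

4.263 Mbps

L = 51200 bits.
Propagation delay = 1300000 / 210000000 = 6190.48 μs.
Transmission budget = 18200 − 6190.48 = 12009.5 μs.
R ≥ L / t_tx = 51200 bits / 0.0120095 s = 4.263 Mbps.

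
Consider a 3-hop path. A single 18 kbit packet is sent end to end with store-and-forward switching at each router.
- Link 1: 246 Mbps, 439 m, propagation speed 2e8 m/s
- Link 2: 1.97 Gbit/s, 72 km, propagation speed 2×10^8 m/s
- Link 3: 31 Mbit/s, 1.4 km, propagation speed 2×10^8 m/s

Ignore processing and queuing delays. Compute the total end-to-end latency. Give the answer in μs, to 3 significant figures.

1030 μs

L = 18000 bits.
Transmission delays (L/R per hop): 73.1707, 9.13706, 580.645 μs; sum = 662.953 μs.
Propagation delays (d/s per hop): 2.195, 360, 7 μs; sum = 369.195 μs.
End-to-end = 1030 μs.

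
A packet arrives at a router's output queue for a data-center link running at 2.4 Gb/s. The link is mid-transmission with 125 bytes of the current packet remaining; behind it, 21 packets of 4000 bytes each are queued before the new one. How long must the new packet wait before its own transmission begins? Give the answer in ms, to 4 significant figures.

0.2804 ms

Each queued packet: L/R = 32000/2400000000 = 0.0133333 ms.
21 queued → 0.28 ms.
Plus remaining 1000 bits of current packet: 0.000416667 ms.
Queuing delay = 0.2804 ms.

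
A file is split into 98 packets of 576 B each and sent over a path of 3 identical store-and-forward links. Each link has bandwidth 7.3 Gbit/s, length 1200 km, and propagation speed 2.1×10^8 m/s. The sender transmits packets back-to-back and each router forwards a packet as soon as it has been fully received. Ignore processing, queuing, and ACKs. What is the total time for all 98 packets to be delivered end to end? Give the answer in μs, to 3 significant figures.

17200 μs

Per-hop transmission t_tx = L/R = 4608/7300000000 = 0.631233 μs.
Per-hop propagation t_prop = 1200000/210000000 = 5714.29 μs.
Pipeline fill: first packet needs 3·t_tx to clear all hops; remaining 97 packets each add one t_tx.
Total = (3+98-1)·t_tx + 3·t_prop = 100·0.631233 + 3·5714.29 = 17200 μs.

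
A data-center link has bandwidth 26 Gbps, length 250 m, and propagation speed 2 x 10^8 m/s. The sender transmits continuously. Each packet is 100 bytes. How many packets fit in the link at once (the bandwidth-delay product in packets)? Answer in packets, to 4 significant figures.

Propagation delay = 250 / 200000000 = 1.25e-06 s.
BDP = R × t_prop = 26000000000 × 1.25e-06 = 32500 bits.
In packets of 800 bits: 40.63 packets.

40.63 packets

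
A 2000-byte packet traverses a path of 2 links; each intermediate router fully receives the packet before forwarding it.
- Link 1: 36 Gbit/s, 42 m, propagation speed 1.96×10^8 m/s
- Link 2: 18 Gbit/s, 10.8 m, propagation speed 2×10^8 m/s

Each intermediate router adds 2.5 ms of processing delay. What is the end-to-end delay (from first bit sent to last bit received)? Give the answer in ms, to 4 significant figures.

2.502 ms

L = 2000 × 8 = 16000 bits.
Transmission delays (L/R per hop): 0.000444444, 0.000888889 ms; sum = 0.00133333 ms.
Propagation delays (d/s per hop): 0.000214286, 5.4e-05 ms; sum = 0.000268286 ms.
Processing at 1 router(s): 1 × 2.5 ms = 2.5 ms.
End-to-end = 2.502 ms.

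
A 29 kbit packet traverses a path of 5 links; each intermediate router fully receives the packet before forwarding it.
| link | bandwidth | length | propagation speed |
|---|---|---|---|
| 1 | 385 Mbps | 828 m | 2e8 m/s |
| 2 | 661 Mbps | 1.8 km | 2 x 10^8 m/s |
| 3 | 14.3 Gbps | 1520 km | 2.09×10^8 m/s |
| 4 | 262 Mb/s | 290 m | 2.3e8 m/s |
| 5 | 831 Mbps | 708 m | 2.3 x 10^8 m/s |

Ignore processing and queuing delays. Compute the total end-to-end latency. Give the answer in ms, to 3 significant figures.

L = 29000 bits.
Transmission delays (L/R per hop): 0.0753247, 0.0438729, 0.00202797, 0.110687, 0.0348977 ms; sum = 0.26681 ms.
Propagation delays (d/s per hop): 0.00414, 0.009, 7.27273, 0.00126087, 0.00307826 ms; sum = 7.29021 ms.
End-to-end = 7.56 ms.

7.56 ms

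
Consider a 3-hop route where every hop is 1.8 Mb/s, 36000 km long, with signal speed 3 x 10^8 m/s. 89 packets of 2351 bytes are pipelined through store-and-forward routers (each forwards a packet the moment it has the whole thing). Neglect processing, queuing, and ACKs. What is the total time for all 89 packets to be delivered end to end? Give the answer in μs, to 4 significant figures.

1311000 μs

Per-hop transmission t_tx = L/R = 18808/1800000 = 10448.9 μs.
Per-hop propagation t_prop = 36000000/300000000 = 120000 μs.
Pipeline fill: first packet needs 3·t_tx to clear all hops; remaining 88 packets each add one t_tx.
Total = (3+89-1)·t_tx + 3·t_prop = 91·10448.9 + 3·120000 = 1311000 μs.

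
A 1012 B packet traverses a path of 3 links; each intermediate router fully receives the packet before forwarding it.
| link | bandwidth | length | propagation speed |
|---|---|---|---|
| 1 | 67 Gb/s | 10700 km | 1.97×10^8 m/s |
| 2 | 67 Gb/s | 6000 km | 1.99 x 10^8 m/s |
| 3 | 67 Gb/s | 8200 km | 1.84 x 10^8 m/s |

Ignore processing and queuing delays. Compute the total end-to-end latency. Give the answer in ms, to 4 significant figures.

L = 1012 × 8 = 8096 bits.
Transmission delay per hop = L/R = 8096/67000000000 = 0.000120836 ms; 3 hops → 0.000362507 ms.
Propagation delays (d/s per hop): 54.3147, 30.1508, 44.5652 ms; sum = 129.031 ms.
End-to-end = 129.0 ms.

129.0 ms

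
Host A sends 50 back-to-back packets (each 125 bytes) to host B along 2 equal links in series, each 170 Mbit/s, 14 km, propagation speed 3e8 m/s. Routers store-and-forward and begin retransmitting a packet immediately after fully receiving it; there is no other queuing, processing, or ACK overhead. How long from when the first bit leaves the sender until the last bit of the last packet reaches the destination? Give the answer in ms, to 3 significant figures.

Per-hop transmission t_tx = L/R = 1000/170000000 = 0.00588235 ms.
Per-hop propagation t_prop = 14000/300000000 = 0.0466667 ms.
Pipeline fill: first packet needs 2·t_tx to clear all hops; remaining 49 packets each add one t_tx.
Total = (2+50-1)·t_tx + 2·t_prop = 51·0.00588235 + 2·0.0466667 = 0.393 ms.

0.393 ms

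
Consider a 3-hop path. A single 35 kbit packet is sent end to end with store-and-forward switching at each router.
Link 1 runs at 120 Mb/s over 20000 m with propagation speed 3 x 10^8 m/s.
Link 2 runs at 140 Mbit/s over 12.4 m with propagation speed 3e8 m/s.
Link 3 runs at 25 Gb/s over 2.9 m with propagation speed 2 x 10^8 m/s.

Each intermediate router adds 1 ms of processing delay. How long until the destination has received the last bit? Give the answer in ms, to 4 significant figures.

2.610 ms

L = 35000 bits.
Transmission delays (L/R per hop): 0.291667, 0.25, 0.0014 ms; sum = 0.543067 ms.
Propagation delays (d/s per hop): 0.0666667, 4.13333e-05, 1.45e-05 ms; sum = 0.0667225 ms.
Processing at 2 router(s): 2 × 1 ms = 2 ms.
End-to-end = 2.610 ms.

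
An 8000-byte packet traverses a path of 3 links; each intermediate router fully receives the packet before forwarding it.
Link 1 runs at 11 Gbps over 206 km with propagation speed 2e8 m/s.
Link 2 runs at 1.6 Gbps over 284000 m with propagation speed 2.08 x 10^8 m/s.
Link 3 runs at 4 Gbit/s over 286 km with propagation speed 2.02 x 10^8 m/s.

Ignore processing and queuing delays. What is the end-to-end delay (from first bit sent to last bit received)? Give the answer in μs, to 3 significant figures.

L = 8000 × 8 = 64000 bits.
Transmission delays (L/R per hop): 5.81818, 40, 16 μs; sum = 61.8182 μs.
Propagation delays (d/s per hop): 1030, 1365.38, 1415.84 μs; sum = 3811.23 μs.
End-to-end = 3870 μs.

3870 μs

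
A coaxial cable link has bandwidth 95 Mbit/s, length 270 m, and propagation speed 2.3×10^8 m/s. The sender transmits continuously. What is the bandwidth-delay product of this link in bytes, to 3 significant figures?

Propagation delay = 270 / 2.3e+08 = 1.17391e-06 s.
BDP = R × t_prop = 95000000 × 1.17391e-06 = 111.522 bits.
In bytes: 111.522/8 = 13.9 bytes.

13.9 bytes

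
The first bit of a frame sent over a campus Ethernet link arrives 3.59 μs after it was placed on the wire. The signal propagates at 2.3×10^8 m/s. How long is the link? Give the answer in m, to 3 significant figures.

826 m

d = s × t_prop = 2.3e+08 × 3.59e-06 = 826 m.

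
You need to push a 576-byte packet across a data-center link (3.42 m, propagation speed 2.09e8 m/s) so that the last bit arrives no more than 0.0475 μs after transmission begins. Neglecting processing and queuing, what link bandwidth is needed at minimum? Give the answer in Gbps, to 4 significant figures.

L = 4608 bits.
Propagation delay = 3.42 / 209000000 = 0.0163636 μs.
Transmission budget = 0.0475 − 0.0163636 = 0.0311364 μs.
R ≥ L / t_tx = 4608 bits / 3.11364e-08 s = 148.0 Gbps.

148.0 Gbps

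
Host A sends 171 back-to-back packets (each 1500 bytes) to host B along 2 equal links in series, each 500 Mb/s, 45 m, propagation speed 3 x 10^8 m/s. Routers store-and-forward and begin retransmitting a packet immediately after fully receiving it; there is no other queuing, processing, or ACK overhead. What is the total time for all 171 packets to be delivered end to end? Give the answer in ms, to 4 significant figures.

Per-hop transmission t_tx = L/R = 12000/500000000 = 0.024 ms.
Per-hop propagation t_prop = 45/300000000 = 0.00015 ms.
Pipeline fill: first packet needs 2·t_tx to clear all hops; remaining 170 packets each add one t_tx.
Total = (2+171-1)·t_tx + 2·t_prop = 172·0.024 + 2·0.00015 = 4.128 ms.

4.128 ms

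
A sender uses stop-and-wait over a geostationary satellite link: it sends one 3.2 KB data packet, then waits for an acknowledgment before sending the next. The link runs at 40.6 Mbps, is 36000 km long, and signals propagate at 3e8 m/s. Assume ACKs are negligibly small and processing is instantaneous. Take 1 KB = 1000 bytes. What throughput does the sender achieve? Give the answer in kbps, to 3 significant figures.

t_tx = L/R = 25600/40600000 = 0.000630542 s.
t_prop = 36000000/300000000 = 0.12 s; RTT = 0.24 s.
Cycle = t_tx + RTT = 0.240631 s.
Throughput = L / cycle = 25600 / 0.240631 = 106 kbps.

106 kbps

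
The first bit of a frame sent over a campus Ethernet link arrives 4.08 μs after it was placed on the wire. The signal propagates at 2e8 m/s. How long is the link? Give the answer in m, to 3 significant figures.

816 m

d = s × t_prop = 200000000 × 4.08e-06 = 816 m.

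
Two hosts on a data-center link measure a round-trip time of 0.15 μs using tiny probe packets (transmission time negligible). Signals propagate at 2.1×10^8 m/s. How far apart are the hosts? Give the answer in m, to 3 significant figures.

15.8 m

One-way propagation = RTT/2 = 0.075 μs.
d = s × t = 210000000 × 7.5e-08 = 15.8 m.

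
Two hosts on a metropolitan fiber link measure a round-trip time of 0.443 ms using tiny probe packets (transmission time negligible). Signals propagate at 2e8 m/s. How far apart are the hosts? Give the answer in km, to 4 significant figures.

44.30 km

One-way propagation = RTT/2 = 0.2215 ms.
d = s × t = 200000000 × 0.0002215 = 44.30 km.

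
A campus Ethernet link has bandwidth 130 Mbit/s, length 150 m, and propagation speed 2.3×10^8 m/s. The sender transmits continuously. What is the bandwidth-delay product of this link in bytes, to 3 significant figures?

Propagation delay = 150 / 2.3e+08 = 6.52174e-07 s.
BDP = R × t_prop = 130000000 × 6.52174e-07 = 84.7826 bits.
In bytes: 84.7826/8 = 10.6 bytes.

10.6 bytes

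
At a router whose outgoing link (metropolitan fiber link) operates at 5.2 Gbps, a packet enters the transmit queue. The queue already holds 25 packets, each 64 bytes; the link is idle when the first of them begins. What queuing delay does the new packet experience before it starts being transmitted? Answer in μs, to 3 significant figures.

2.46 μs

Each queued packet: L/R = 512/5200000000 = 0.0984615 μs.
25 queued → 2.46154 μs.
Queuing delay = 2.46 μs.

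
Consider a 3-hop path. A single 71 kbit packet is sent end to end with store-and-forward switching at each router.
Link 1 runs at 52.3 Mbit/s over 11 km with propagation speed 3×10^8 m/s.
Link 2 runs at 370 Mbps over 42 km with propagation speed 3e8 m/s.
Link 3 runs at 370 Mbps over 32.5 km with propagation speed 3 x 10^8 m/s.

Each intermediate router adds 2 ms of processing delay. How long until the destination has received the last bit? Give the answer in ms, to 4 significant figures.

6.026 ms

L = 71000 bits.
Transmission delays (L/R per hop): 1.35755, 0.191892, 0.191892 ms; sum = 1.74134 ms.
Propagation delays (d/s per hop): 0.0366667, 0.14, 0.108333 ms; sum = 0.285 ms.
Processing at 2 router(s): 2 × 2 ms = 4 ms.
End-to-end = 6.026 ms.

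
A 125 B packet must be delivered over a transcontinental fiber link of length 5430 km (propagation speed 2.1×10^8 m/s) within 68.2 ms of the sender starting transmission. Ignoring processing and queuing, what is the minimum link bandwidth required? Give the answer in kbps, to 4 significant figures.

L = 1000 bits.
Propagation delay = 5430000 / 210000000 = 25.8571 ms.
Transmission budget = 68.2 − 25.8571 = 42.3429 ms.
R ≥ L / t_tx = 1000 bits / 0.0423429 s = 23.62 kbps.

23.62 kbps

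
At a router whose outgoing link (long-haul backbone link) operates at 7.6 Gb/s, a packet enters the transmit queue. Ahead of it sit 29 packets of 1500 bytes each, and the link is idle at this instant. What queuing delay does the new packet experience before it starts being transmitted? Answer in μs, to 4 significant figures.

45.79 μs

Each queued packet: L/R = 12000/7600000000 = 1.57895 μs.
29 queued → 45.7895 μs.
Queuing delay = 45.79 μs.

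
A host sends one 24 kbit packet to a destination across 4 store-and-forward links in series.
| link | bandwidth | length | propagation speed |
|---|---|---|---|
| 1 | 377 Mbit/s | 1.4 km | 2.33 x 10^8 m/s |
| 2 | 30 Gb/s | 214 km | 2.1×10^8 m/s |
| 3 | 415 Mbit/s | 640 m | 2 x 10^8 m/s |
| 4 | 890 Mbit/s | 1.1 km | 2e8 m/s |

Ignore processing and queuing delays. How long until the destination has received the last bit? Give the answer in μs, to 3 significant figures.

1180 μs

L = 24000 bits.
Transmission delays (L/R per hop): 63.6605, 0.8, 57.8313, 26.9663 μs; sum = 149.258 μs.
Propagation delays (d/s per hop): 6.00858, 1019.05, 3.2, 5.5 μs; sum = 1033.76 μs.
End-to-end = 1180 μs.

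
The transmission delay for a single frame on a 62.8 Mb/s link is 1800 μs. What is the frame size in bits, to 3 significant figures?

L = R × t_tx = 62800000 b/s × 0.0018 s = 113040 bits.

113000 bits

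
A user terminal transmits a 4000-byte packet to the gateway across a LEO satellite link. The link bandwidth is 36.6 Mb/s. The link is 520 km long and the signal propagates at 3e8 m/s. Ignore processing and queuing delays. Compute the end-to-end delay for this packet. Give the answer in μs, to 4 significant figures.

L = 4000 × 8 = 32000 bits.
Transmission delay = L/R = 32000 / 36600000 = 874.317 μs.
Propagation delay = d/s = 520000 m / 300000000 m/s = 1733.33 μs.
Total = 2608 μs.

2608 μs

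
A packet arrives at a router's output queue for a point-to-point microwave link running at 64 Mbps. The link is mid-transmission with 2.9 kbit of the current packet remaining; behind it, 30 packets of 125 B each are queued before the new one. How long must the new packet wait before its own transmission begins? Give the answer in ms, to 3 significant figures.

0.514 ms

Each queued packet: L/R = 1000/64000000 = 0.015625 ms.
30 queued → 0.46875 ms.
Plus remaining 2900 bits of current packet: 0.0453125 ms.
Queuing delay = 0.514 ms.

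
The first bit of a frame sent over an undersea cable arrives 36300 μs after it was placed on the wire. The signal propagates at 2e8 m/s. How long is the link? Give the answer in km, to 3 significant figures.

d = s × t_prop = 200000000 × 0.0363 = 7260 km.

7260 km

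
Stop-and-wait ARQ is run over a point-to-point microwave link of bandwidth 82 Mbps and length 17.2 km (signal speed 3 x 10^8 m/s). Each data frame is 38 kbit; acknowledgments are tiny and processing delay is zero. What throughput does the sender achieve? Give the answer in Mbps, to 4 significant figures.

65.73 Mbps

t_tx = L/R = 38000/82000000 = 0.000463415 s.
t_prop = 17200/300000000 = 5.73333e-05 s; RTT = 0.000114667 s.
Cycle = t_tx + RTT = 0.000578081 s.
Throughput = L / cycle = 38000 / 0.000578081 = 65.73 Mbps.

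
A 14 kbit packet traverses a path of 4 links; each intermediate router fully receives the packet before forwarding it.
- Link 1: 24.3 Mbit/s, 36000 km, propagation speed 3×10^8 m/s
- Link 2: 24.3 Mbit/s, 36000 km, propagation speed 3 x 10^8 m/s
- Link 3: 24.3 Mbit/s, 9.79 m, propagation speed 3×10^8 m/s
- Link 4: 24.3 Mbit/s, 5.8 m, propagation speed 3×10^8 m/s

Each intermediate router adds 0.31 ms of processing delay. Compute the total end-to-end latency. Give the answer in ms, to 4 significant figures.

243.2 ms

L = 14000 bits.
Transmission delay per hop = L/R = 14000/24300000 = 0.576132 ms; 4 hops → 2.30453 ms.
Propagation delays (d/s per hop): 120, 120, 3.26333e-05, 1.93333e-05 ms; sum = 240 ms.
Processing at 3 router(s): 3 × 0.31 ms = 0.93 ms.
End-to-end = 243.2 ms.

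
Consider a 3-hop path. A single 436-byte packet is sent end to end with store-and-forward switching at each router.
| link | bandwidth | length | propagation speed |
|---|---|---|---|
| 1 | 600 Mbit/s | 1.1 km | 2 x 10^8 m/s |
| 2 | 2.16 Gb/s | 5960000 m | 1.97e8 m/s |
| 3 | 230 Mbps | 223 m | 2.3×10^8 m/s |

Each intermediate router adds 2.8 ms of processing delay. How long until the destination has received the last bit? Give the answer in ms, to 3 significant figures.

L = 436 × 8 = 3488 bits.
Transmission delays (L/R per hop): 0.00581333, 0.00161481, 0.0151652 ms; sum = 0.0225934 ms.
Propagation delays (d/s per hop): 0.0055, 30.2538, 0.000969565 ms; sum = 30.2603 ms.
Processing at 2 router(s): 2 × 2.8 ms = 5.6 ms.
End-to-end = 35.9 ms.

35.9 ms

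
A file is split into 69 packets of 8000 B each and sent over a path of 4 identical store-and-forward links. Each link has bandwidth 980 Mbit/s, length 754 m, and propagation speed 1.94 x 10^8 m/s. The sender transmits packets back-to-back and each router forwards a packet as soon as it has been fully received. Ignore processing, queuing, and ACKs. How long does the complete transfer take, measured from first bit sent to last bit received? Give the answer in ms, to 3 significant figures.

4.72 ms

Per-hop transmission t_tx = L/R = 64000/980000000 = 0.0653061 ms.
Per-hop propagation t_prop = 754/194000000 = 0.0038866 ms.
Pipeline fill: first packet needs 4·t_tx to clear all hops; remaining 68 packets each add one t_tx.
Total = (4+69-1)·t_tx + 4·t_prop = 72·0.0653061 + 4·0.0038866 = 4.72 ms.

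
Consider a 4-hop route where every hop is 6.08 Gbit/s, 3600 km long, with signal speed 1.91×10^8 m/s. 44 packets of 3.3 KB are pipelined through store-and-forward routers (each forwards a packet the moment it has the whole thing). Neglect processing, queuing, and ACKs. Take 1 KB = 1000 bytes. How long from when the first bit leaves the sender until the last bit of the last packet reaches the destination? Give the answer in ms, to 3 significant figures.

75.6 ms

Per-hop transmission t_tx = L/R = 26400/6080000000 = 0.00434211 ms.
Per-hop propagation t_prop = 3600000/191000000 = 18.8482 ms.
Pipeline fill: first packet needs 4·t_tx to clear all hops; remaining 43 packets each add one t_tx.
Total = (4+44-1)·t_tx + 4·t_prop = 47·0.00434211 + 4·18.8482 = 75.6 ms.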